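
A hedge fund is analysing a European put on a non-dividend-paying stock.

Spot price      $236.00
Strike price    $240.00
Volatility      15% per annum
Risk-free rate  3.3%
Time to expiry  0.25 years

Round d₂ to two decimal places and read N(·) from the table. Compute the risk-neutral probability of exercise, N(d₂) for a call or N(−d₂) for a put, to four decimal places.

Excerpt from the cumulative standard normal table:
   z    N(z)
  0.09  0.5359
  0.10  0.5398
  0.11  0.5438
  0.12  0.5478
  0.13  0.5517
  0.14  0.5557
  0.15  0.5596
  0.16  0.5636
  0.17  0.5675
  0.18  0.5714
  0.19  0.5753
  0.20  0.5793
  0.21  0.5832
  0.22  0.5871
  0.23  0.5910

0.5596

T = 0.25;  σ√T = 0.0750
d₁ = [ln(236/240) + (0.033 + ½·0.15²)·0.25] / (σ√T) = (-0.0168 + 0.0111) / 0.0750 = -0.0766 → -0.08
d₂ = -0.0766 − 0.0750 = -0.1516 → -0.15
Pr(exercise) under Q = N(−d₂) = N(0.15) = 0.5596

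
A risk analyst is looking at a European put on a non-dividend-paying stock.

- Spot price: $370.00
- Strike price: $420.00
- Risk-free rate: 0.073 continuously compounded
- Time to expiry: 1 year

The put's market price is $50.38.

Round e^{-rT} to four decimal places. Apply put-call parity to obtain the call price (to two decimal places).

$29.95

e^(−rT) = e^(−0.073·1) = 0.9296
Put-call parity: C − P = S − K·e^(−rT) = 370 − 420·0.9296 = 370 − 390.4320 = -20.4320
C = P + (C − P) = 50.38 + (-20.4320) = 29.9480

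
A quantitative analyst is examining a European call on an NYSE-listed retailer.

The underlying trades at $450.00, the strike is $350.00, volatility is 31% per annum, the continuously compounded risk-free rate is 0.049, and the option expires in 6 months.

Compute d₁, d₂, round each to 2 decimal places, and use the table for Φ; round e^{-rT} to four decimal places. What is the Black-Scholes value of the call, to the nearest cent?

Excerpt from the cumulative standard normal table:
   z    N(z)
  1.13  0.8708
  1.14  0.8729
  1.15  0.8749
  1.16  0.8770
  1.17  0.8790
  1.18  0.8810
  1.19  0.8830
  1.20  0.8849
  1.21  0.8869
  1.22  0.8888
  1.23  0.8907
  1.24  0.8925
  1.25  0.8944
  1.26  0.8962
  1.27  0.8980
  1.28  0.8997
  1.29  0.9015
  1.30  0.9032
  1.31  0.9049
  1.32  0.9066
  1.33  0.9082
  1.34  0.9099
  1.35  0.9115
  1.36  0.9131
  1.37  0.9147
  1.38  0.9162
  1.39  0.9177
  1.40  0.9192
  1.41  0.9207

$112.81

σ√T = 0.31·√0.5 = 0.2192
d₁ = [ln(450/350) + (0.049 + 0.31²/2)·0.5] / 0.2192 = [0.2513 + 0.0485] / 0.2192 = 1.3679 → 1.37
d₂ = d₁ − σ√T = 1.3679 − 0.2192 = 1.1487 → 1.15
exp(−rT) = exp(−0.049·0.5) = 0.9758
C = 450·N(1.37) − 350·0.9758·N(1.15) = 450·0.9147 − 350·0.9758·0.8749 = 411.6150 − 298.8046 = 112.8104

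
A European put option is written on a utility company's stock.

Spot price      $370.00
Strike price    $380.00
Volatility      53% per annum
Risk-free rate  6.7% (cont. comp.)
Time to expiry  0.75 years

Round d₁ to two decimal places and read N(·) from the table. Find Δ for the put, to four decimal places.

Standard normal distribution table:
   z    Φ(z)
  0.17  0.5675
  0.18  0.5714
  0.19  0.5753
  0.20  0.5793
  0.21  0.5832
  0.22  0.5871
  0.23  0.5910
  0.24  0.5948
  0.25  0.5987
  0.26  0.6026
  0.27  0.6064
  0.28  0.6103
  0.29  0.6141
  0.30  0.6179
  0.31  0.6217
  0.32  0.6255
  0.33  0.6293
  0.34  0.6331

σ√T = 0.53 × 0.8660 = 0.4590
d₁ = [ln(370/380) + (0.067 + ½·0.53²)·0.75] / (σ√T) = (-0.0267 + 0.1556) / 0.4590 = 0.2809 ⇒ 0.28
N(d₁) = N(0.28) = 0.6103
Δ_put = N(d₁) − 1 = 0.6103 − 1 = -0.3897

-0.3897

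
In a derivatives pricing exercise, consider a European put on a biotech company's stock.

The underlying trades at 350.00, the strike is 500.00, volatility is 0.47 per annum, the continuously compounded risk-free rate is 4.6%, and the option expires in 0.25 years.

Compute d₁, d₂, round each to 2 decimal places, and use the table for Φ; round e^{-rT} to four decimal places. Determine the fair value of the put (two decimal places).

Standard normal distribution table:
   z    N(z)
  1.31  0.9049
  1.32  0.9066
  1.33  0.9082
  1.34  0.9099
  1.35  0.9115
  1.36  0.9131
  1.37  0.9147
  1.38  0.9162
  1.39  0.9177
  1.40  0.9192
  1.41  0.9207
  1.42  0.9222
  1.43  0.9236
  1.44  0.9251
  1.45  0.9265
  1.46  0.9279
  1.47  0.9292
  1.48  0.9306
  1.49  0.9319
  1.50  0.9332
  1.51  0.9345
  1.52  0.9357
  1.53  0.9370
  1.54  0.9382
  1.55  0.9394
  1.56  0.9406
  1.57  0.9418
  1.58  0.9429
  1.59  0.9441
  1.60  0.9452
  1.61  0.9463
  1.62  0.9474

σ√T = 0.47·√0.25 = 0.2350
d₁ = [ln(350/500) + (0.046 + 0.47²/2)·0.25] / 0.2350 = [-0.3567 + 0.0391] / 0.2350 = -1.3513 ⇒ -1.35
d₂ = d₁ − σ√T = -1.3513 − 0.2350 = -1.5863 ⇒ -1.59
exp(−rT) = exp(−0.046·0.25) = 0.9886
P = 500·0.9886·N(1.59) − 350·N(1.35) = 500·0.9886·0.9441 − 350·0.9115 = 466.6686 − 319.0250 = 147.6436

147.64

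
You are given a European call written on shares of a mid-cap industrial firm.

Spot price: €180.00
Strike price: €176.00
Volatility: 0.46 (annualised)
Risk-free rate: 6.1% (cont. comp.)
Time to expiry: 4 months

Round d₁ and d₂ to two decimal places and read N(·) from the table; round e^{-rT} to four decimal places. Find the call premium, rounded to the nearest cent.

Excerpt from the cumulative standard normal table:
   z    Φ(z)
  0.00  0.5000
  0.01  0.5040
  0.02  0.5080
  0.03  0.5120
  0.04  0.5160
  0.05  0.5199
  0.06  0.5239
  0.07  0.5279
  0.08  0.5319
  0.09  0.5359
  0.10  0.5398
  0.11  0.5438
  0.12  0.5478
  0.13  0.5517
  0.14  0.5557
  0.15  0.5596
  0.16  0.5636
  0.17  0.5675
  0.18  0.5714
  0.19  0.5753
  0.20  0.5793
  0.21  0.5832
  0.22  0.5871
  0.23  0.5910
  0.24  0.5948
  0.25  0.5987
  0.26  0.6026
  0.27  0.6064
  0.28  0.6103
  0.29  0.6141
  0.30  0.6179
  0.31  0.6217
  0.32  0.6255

T = 0.3333;  σ√T = 0.2656
d₁ = [ln(180/176) + (0.061 + 0.46²/2)·0.3333] / 0.2656 = [0.0225 + 0.0556] / 0.2656 = 0.2940 → 0.29
d₂ = d₁ − σ√T = 0.2940 − 0.2656 = 0.0284 → 0.03
exp(−rT) = exp(−0.061·0.3333) = 0.9799
N(d₁) = N(0.29) = 0.6141;  N(d₂) = N(0.03) = 0.5120
C = 180·0.6141 − 176·0.9799·0.5120 = 110.5380 − 88.3007 = 22.2373

€22.24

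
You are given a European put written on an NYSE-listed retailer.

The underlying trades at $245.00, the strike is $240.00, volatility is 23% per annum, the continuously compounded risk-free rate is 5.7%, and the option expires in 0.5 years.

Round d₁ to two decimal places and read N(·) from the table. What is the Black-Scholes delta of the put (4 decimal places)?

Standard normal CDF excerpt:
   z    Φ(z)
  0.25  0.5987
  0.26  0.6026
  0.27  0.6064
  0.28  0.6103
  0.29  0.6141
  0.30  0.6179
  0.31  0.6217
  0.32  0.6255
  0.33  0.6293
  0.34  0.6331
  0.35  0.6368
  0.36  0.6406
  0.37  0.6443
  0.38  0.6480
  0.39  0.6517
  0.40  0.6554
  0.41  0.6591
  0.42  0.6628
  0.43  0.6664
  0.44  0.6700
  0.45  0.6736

T = 0.5;  σ√T = 0.1626
d₁ = [ln(245/240) + (0.057 + 0.23²/2)·0.5] / 0.1626 = [0.0206 + 0.0417] / 0.1626 = 0.3833 ⇒ 0.38
N(d₁) = N(0.38) = 0.6480
Δ_put = N(d₁) − 1 = 0.6480 − 1 = -0.3520

-0.3520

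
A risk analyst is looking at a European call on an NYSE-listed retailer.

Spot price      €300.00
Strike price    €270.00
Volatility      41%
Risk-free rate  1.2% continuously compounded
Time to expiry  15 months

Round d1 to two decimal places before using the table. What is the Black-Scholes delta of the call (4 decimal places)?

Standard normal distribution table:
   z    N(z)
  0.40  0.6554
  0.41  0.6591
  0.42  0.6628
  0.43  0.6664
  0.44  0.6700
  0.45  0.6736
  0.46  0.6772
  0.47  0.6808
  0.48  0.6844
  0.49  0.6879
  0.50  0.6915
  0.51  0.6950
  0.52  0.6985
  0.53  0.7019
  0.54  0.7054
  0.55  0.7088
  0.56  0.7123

0.6879

T = 1.25;  σ√T = 0.4584
ln(S/K) + (r + σ²/2)T = ln(300/270) + (0.012 + 0.41²/2)·1.25 = 0.1054 + 0.1201 = 0.2254
d₁ = 0.2254 / 0.4584 = 0.4918 which rounds to 0.49
N(d₁) = N(0.49) = 0.6879
Δ_call = N(d₁) = 0.6879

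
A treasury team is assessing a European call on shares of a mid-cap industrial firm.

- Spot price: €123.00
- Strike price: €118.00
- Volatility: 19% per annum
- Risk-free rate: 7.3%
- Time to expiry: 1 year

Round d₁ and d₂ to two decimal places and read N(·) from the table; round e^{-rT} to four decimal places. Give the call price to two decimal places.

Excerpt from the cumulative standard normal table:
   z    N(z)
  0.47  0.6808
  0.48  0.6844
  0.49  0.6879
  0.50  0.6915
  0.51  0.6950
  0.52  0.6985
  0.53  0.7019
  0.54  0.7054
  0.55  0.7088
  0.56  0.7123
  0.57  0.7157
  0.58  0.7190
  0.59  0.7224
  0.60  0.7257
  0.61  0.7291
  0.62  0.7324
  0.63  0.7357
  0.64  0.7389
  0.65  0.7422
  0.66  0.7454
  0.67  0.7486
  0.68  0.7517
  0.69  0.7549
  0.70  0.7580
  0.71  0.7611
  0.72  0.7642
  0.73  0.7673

T = 1;  σ√T = 0.1900
d₁ = [ln(123/118) + (0.073 + 0.19²/2)·1] / 0.1900 = [0.0415 + 0.0910] / 0.1900 = 0.6976 which rounds to 0.70
d₂ = d₁ − σ√T = 0.6976 − 0.1900 = 0.5076 which rounds to 0.51
exp(−rT) = exp(−0.073·1) = 0.9296
C = 123·N(0.70) − 118·0.9296·N(0.51) = 123·0.7580 − 118·0.9296·0.6950 = 93.2340 − 76.2365 = 16.9975

€17.00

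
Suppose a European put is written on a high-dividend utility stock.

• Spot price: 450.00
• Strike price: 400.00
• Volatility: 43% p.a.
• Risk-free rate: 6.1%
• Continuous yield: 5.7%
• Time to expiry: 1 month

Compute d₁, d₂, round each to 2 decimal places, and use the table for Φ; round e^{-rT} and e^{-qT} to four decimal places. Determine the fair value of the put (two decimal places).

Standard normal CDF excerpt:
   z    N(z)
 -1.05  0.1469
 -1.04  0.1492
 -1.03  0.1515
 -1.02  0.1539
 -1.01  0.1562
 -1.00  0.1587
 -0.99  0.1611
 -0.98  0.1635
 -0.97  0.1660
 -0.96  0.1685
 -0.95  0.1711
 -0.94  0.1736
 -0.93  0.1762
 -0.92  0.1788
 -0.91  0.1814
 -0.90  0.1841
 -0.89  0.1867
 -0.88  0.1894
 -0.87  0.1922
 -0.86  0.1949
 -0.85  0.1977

4.34

σ√T = 0.43·√0.08333 = 0.1241
d₁ = [ln(450/400) + (0.061 − 0.057 + 0.43²/2)·0.08333] / 0.1241 = [0.1178 + 0.0080] / 0.1241 = 1.0136 which rounds to 1.01
d₂ = d₁ − σ√T = 1.0136 − 0.1241 = 0.8895 which rounds to 0.89
e^(−qT) = e^(−0.057·0.08333) = 0.9953;  e^(−rT) = e^(−0.061·0.08333) = 0.9949
P = 400·0.9949·N(-0.89) − 450·0.9953·N(-1.01) = 400·0.9949·0.1867 − 450·0.9953·0.1562 = 74.2991 − 69.9596 = 4.3395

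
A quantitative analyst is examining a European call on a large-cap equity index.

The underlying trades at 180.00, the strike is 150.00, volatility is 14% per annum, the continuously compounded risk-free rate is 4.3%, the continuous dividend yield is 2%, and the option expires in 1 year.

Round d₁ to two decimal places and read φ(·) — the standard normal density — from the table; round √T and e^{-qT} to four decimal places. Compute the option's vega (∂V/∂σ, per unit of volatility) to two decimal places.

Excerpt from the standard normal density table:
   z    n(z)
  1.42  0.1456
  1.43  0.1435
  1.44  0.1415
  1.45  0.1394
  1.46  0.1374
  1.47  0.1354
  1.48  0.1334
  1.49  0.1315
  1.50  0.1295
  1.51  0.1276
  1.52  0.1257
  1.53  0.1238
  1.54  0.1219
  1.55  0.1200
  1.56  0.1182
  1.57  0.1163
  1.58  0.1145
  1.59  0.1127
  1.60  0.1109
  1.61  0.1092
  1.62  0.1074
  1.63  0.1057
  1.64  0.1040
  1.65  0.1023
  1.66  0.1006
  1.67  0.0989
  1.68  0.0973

σ√T = 0.14 × 1.0000 = 0.1400
ln(S/K) + (r − q + σ²/2)T = ln(180/150) + (0.043 − 0.02 + 0.14²/2)·1 = 0.1823 + 0.0328 = 0.2151
d₁ = 0.2151 / 0.1400 = 1.5366 which rounds to 1.54
√T = √1 = 1.0000
φ(d₁) = φ(1.54) = 0.1219
exp(−qT) = exp(−0.02·1) = 0.9802
vega = S·exp(−qT)·φ(d₁)·√T = 180·0.9802·0.1219·1.0000 = 21.5075

21.51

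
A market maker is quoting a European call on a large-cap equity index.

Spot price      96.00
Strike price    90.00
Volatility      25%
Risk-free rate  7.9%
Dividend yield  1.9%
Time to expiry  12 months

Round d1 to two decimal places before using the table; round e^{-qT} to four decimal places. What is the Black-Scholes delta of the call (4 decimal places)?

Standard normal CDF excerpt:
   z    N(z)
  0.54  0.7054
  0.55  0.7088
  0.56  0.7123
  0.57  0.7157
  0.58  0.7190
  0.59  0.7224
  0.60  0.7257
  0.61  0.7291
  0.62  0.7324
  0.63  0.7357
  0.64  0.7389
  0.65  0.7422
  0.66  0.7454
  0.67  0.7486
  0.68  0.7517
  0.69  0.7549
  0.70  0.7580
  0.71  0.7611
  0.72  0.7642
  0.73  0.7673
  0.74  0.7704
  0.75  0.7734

T = 1;  σ√T = 0.2500
d₁ = [ln(96/90) + (0.079 − 0.019 + 0.25²/2)·1] / 0.2500 = [0.0645 + 0.0912] / 0.2500 = 0.6232 which rounds to 0.62
N(d₁) = N(0.62) = 0.7324
Δ_call = e^(−qT)·N(d₁) = 0.9812·0.7324 = 0.7186

0.7186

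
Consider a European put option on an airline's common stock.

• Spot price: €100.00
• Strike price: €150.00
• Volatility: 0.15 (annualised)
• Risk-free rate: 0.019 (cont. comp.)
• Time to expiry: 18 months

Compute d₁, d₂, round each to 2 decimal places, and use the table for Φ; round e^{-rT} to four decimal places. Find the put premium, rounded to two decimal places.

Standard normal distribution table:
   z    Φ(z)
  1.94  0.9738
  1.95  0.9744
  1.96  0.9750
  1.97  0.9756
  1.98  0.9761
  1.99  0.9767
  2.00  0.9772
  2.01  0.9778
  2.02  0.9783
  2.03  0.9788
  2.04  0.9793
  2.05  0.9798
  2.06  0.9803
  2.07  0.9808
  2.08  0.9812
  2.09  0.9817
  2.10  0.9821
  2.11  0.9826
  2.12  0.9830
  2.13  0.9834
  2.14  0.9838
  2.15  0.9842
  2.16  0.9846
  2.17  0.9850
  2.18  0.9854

€45.92

T = 1.5;  σ√T = 0.1837
d₁ = [ln(100/150) + (0.019 + 0.15²/2)·1.5] / 0.1837 = [-0.4055 + 0.0454] / 0.1837 = -1.9601 which rounds to -1.96
d₂ = d₁ − σ√T = -1.9601 − 0.1837 = -2.1438 which rounds to -2.14
e^(−rT) = e^(−0.019·1.5) = 0.9719
N(−d₂) = N(2.14) = 0.9838;  N(−d₁) = N(1.96) = 0.9750
P = 150·0.9719·0.9838 − 100·0.9750 = 143.4233 − 97.5000 = 45.9233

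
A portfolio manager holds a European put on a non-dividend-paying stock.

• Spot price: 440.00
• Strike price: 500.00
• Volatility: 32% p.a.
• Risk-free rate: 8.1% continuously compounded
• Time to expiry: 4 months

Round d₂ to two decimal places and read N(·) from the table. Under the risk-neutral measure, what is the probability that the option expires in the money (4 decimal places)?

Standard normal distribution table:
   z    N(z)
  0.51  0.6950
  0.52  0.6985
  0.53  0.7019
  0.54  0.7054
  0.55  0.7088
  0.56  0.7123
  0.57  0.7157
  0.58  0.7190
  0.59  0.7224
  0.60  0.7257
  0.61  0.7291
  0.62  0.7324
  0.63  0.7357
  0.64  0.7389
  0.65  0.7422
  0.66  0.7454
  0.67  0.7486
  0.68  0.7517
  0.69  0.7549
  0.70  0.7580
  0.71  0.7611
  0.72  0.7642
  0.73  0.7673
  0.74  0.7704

σ√T = 0.32·√0.3333 = 0.1848
d₁ = [ln(440/500) + (0.081 + 0.32²/2)·0.3333] / 0.1848 = [-0.1278 + 0.0441] / 0.1848 = -0.4534 ≈ -0.45
d₂ = d₁ − σ√T = -0.4534 − 0.1848 = -0.6382 ≈ -0.64
Risk-neutral Pr[S_T < K] = N(−d₂) = N(0.64) = 0.7389

0.7389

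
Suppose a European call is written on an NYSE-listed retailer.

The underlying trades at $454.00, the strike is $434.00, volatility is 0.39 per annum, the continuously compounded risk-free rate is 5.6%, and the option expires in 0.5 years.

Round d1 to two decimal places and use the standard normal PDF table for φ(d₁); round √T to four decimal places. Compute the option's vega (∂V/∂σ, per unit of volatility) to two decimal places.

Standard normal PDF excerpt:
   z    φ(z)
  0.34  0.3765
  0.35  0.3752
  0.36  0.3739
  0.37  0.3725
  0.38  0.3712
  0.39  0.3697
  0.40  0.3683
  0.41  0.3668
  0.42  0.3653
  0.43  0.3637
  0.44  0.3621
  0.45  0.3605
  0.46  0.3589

σ√T = 0.39 × 0.7071 = 0.2758
d₁ = [ln(454/434) + (0.056 + 0.39²/2)·0.5] / 0.2758 = [0.0451 + 0.0660] / 0.2758 = 0.4028 ⇒ 0.40
√T = √0.5 = 0.7071
φ(d₁) = φ(0.40) = 0.3683
vega = S·φ(d₁)·√T = 454·0.3683·0.7071 = 118.2329

118.23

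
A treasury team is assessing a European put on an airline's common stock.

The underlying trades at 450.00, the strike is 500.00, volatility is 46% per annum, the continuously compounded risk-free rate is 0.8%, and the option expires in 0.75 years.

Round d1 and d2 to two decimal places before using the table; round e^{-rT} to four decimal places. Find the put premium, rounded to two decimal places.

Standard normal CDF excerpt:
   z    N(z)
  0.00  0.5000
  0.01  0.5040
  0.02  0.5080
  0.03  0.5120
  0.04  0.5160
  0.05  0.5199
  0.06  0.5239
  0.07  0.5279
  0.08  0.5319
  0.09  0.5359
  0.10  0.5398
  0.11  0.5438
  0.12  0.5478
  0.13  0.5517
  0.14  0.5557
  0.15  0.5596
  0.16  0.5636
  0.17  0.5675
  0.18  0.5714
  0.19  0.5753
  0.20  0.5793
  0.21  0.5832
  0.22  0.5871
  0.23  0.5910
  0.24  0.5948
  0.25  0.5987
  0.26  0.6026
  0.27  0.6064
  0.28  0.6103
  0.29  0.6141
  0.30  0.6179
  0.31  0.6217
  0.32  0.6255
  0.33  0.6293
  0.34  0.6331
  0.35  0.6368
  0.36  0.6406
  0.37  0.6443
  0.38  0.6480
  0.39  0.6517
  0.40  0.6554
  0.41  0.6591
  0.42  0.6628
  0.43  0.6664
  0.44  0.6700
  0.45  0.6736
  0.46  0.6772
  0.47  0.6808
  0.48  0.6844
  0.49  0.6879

σ√T = 0.46·√0.75 = 0.3984
ln(S/K) + (r + σ²/2)T = ln(450/500) + (0.008 + 0.46²/2)·0.75 = -0.1054 + 0.0854 = -0.0200
d₁ = -0.0200 / 0.3984 = -0.0502 → -0.05
d₂ = d₁ − σ√T = -0.0502 − 0.3984 = -0.4486 → -0.45
exp(−rT) = exp(−0.008·0.75) = 0.9940
P = 500·0.9940·N(0.45) − 450·N(0.05) = 500·0.9940·0.6736 − 450·0.5199 = 334.7792 − 233.9550 = 100.8242

100.82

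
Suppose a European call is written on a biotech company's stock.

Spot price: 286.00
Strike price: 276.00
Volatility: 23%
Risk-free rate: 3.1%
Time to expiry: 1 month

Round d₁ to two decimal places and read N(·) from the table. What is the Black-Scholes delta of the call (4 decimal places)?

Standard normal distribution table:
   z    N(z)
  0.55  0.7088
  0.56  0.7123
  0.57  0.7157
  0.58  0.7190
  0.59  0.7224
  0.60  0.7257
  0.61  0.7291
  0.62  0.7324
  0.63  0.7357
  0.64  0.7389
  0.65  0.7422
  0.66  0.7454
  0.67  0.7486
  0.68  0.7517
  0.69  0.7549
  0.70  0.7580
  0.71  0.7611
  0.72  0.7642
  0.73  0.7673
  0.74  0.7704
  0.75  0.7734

σ√T = 0.23 × 0.2887 = 0.0664
d₁ = [ln(286/276) + (0.031 + ½·0.23²)·0.08333] / (σ√T) = (0.0356 + 0.0048) / 0.0664 = 0.6082 ⇒ 0.61
N(d₁) = N(0.61) = 0.7291
Δ_call = N(d₁) = 0.7291

0.7291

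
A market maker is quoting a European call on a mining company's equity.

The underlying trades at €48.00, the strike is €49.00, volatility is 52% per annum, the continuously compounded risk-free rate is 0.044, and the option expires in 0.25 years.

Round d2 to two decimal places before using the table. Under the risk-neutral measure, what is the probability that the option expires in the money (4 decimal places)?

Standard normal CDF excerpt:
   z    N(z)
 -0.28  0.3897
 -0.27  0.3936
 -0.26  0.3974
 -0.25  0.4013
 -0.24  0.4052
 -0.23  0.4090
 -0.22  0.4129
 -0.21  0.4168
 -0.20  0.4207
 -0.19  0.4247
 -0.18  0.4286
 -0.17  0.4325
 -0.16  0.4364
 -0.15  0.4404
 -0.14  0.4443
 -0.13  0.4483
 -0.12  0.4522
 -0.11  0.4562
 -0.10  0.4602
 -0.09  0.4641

σ√T = 0.52 × 0.5000 = 0.2600
d₁ = [ln(48/49) + (0.044 + ½·0.52²)·0.25] / (σ√T) = (-0.0206 + 0.0448) / 0.2600 = 0.0930 which rounds to 0.09
d₂ = 0.0930 − 0.2600 = -0.1670 which rounds to -0.17
Risk-neutral Pr[S_T > K] = N(d₂) = N(-0.17) = 0.4325

0.4325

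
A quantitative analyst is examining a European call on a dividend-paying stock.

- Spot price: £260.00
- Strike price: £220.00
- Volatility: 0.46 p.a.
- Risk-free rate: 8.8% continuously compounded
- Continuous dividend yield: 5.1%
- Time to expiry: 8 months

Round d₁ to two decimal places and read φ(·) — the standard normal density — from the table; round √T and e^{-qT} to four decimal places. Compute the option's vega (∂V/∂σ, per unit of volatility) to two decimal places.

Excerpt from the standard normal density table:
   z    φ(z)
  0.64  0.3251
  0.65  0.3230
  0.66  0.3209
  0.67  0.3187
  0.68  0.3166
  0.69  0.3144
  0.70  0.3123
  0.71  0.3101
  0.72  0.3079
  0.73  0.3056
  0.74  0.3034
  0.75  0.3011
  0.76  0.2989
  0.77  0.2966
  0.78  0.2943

σ√T = 0.46·√0.6667 = 0.3756
d₁ = [ln(260/220) + (0.088 − 0.051 + 0.46²/2)·0.6667] / 0.3756 = [0.1671 + 0.0952] / 0.3756 = 0.6982 → 0.70
√T = √0.6667 = 0.8165
φ(d₁) = φ(0.70) = 0.3123
exp(−qT) = exp(−0.051·0.6667) = 0.9666
vega = S·exp(−qT)·φ(d₁)·√T = 260·0.9666·0.3123·0.8165 = 64.0838
(The put has the same vega.)

64.08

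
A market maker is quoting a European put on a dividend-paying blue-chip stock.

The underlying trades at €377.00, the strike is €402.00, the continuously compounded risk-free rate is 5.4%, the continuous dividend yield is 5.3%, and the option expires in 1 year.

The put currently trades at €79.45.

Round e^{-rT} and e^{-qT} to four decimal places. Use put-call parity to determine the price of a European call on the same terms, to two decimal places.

e^(−qT) = e^(−0.053·1) = 0.9484;  e^(−rT) = e^(−0.054·1) = 0.9474
Put-call parity: C − P = S·e^(−qT) − K·e^(−rT) = 377·0.9484 − 402·0.9474 = 357.5468 − 380.8548 = -23.3080
C = P + (C − P) = 79.45 + (-23.3080) = 56.1420

€56.14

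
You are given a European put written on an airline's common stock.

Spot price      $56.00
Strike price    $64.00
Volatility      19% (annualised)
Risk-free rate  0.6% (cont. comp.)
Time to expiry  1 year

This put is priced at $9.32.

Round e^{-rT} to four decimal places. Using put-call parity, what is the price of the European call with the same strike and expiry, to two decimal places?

e^(−rT) = e^(−0.006·1) = 0.9940
Put-call parity: C − P = S − K·e^(−rT) = 56 − 64·0.9940 = 56 − 63.6160 = -7.6160
C = P + (C − P) = 9.32 + (-7.6160) = 1.7040

$1.70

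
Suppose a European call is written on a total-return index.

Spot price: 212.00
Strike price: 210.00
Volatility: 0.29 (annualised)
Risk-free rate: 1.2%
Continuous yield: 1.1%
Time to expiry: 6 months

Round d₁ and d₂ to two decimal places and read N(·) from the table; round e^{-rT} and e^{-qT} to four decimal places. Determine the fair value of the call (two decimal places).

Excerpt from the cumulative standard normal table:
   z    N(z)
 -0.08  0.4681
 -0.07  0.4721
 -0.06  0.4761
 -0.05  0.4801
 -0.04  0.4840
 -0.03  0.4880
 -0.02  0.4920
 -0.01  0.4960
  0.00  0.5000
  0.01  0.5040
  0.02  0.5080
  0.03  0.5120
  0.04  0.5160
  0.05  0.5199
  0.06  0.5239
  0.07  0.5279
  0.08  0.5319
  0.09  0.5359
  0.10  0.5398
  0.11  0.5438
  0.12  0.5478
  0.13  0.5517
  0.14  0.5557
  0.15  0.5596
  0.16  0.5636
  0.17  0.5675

17.77

σ√T = 0.29 × 0.7071 = 0.2051
d₁ = [ln(212/210) + (0.012 − 0.011 + 0.29²/2)·0.5] / 0.2051 = [0.0095 + 0.0215] / 0.2051 = 0.1512 → 0.15
d₂ = d₁ − σ√T = 0.1512 − 0.2051 = -0.0539 → -0.05
e^(−qT) = e^(−0.011·0.5) = 0.9945;  e^(−rT) = e^(−0.012·0.5) = 0.9940
N(d₁) = N(0.15) = 0.5596;  N(d₂) = N(-0.05) = 0.4801
C = 212·0.9945·0.5596 − 210·0.9940·0.4801 = 117.9827 − 100.2161 = 17.7666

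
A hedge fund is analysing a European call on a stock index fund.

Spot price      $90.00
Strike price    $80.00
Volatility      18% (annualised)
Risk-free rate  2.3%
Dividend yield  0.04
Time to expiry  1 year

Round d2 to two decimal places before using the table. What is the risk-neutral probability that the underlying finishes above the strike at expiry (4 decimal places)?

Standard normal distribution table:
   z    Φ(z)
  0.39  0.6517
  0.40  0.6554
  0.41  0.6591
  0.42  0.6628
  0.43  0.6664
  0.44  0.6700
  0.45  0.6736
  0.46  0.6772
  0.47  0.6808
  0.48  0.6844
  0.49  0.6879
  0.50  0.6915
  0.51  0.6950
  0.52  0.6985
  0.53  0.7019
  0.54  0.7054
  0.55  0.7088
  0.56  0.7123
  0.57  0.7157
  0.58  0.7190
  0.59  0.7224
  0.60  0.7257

T = 1;  σ√T = 0.1800
ln(S/K) + (r − q + σ²/2)T = ln(90/80) + (0.023 − 0.04 + 0.18²/2)·1 = 0.1178 − 0.0008 = 0.1170
d₁ = 0.1170 / 0.1800 = 0.6499 ⇒ 0.65
d₂ = d₁ − σ√T = 0.6499 − 0.1800 = 0.4699 ⇒ 0.47
Pr(exercise) under Q = N(d₂) = 0.6808

0.6808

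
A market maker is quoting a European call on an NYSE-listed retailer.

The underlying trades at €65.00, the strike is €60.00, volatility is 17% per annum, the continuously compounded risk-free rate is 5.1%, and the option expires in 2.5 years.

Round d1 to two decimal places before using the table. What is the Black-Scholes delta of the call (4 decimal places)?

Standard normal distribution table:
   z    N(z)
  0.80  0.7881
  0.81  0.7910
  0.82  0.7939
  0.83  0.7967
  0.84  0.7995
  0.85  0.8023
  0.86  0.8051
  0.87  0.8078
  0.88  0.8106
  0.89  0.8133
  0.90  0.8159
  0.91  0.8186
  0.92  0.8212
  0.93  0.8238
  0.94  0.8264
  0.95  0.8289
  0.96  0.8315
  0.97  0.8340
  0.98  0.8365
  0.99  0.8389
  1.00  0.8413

0.8186

σ√T = 0.17 × 1.5811 = 0.2688
d₁ = [ln(65/60) + (0.051 + 0.17²/2)·2.5] / 0.2688 = [0.0800 + 0.1636] / 0.2688 = 0.9065 ≈ 0.91
N(d₁) = N(0.91) = 0.8186
Δ_call = N(d₁) = 0.8186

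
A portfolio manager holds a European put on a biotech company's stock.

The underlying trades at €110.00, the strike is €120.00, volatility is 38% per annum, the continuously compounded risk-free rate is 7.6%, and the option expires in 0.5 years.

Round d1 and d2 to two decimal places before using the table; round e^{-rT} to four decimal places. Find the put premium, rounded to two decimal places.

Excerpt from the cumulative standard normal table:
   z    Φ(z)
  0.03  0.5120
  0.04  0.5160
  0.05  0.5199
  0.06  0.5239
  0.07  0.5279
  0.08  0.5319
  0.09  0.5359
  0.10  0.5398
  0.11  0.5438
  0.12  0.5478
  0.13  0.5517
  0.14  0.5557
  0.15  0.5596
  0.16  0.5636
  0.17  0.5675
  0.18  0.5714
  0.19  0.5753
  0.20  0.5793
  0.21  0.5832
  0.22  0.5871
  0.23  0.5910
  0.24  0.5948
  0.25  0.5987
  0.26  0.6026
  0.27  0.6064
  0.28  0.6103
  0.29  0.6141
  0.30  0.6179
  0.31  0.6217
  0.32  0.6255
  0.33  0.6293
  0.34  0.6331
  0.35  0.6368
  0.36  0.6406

T = 0.5;  σ√T = 0.2687
d₁ = [ln(110/120) + (0.076 + ½·0.38²)·0.5] / (σ√T) = (-0.0870 + 0.0741) / 0.2687 = -0.0481 ⇒ -0.05
d₂ = -0.0481 − 0.2687 = -0.3168 ⇒ -0.32
exp(−rT) = exp(−0.076·0.5) = 0.9627
P = 120·0.9627·N(0.32) − 110·N(0.05) = 120·0.9627·0.6255 − 110·0.5199 = 72.2603 − 57.1890 = 15.0713

€15.07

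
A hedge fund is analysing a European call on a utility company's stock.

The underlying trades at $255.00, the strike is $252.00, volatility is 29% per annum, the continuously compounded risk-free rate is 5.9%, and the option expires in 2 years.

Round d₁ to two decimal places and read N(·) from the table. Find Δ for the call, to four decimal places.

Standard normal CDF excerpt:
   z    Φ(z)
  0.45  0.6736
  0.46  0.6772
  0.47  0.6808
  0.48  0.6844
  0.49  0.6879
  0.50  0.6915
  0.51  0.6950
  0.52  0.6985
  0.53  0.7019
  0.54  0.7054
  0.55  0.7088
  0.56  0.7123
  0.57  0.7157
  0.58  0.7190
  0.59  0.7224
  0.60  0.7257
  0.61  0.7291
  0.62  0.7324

0.6985

T = 2;  σ√T = 0.4101
d₁ = [ln(255/252) + (0.059 + 0.29²/2)·2] / 0.4101 = [0.0118 + 0.2021] / 0.4101 = 0.5216 which rounds to 0.52
N(d₁) = N(0.52) = 0.6985
Δ_call = N(d₁) = 0.6985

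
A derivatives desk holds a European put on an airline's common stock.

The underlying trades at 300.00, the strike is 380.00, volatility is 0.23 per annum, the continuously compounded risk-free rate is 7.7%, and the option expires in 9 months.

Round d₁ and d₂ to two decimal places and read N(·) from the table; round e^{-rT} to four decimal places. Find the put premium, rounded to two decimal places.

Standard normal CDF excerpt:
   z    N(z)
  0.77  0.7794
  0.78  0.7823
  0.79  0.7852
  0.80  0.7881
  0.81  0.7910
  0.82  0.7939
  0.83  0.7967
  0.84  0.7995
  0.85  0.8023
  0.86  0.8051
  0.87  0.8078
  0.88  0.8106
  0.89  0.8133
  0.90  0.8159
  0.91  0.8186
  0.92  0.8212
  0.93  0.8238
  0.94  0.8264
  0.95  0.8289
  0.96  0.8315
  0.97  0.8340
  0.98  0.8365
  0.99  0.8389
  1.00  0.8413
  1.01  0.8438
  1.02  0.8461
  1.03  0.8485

σ√T = 0.23 × 0.8660 = 0.1992
ln(S/K) + (r + σ²/2)T = ln(300/380) + (0.077 + 0.23²/2)·0.75 = -0.2364 + 0.0776 = -0.1588
d₁ = -0.1588 / 0.1992 = -0.7973 which rounds to -0.80
d₂ = d₁ − σ√T = -0.7973 − 0.1992 = -0.9964 which rounds to -1.00
exp(−rT) = exp(−0.077·0.75) = 0.9439
N(−d₂) = N(1.00) = 0.8413;  N(−d₁) = N(0.80) = 0.7881
P = 380·0.9439·0.8413 − 300·0.7881 = 301.7592 − 236.4300 = 65.3292

65.33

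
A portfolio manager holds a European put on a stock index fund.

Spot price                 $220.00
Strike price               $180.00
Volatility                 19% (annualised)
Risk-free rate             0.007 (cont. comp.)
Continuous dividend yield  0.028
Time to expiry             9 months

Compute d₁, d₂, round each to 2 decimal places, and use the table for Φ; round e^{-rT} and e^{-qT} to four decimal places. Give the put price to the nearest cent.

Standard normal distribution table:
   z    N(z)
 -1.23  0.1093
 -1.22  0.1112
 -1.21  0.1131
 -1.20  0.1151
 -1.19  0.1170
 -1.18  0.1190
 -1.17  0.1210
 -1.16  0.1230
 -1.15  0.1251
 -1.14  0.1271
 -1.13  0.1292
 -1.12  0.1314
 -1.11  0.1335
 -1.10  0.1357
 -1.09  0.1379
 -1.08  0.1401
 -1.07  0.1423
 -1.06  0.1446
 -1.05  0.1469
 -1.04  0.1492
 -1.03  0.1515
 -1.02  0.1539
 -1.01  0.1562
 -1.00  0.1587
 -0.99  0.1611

$2.35

σ√T = 0.19·√0.75 = 0.1645
ln(S/K) + (r − q + σ²/2)T = ln(220/180) + (0.007 − 0.028 + 0.19²/2)·0.75 = 0.2007 − 0.0022 = 0.1985
d₁ = 0.1985 / 0.1645 = 1.2061 → 1.21
d₂ = d₁ − σ√T = 1.2061 − 0.1645 = 1.0416 → 1.04
e^(−qT) = e^(−0.028·0.75) = 0.9792;  e^(−rT) = e^(−0.007·0.75) = 0.9948
N(−d₂) = N(-1.04) = 0.1492;  N(−d₁) = N(-1.21) = 0.1131
P = 180·0.9948·0.1492 − 220·0.9792·0.1131 = 26.7163 − 24.3645 = 2.3519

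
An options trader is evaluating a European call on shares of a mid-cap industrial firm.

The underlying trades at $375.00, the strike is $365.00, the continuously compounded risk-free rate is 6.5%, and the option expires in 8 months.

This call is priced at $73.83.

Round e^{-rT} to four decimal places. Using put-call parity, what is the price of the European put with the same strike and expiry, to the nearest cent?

exp(−rT) = exp(−0.065·0.6667) = 0.9576
Put-call parity: C − P = S − K·e^(−rT) = 375 − 365·0.9576 = 375 − 349.5240 = 25.4760
P = C − (C − P) = 73.83 − (25.4760) = 48.3540

$48.35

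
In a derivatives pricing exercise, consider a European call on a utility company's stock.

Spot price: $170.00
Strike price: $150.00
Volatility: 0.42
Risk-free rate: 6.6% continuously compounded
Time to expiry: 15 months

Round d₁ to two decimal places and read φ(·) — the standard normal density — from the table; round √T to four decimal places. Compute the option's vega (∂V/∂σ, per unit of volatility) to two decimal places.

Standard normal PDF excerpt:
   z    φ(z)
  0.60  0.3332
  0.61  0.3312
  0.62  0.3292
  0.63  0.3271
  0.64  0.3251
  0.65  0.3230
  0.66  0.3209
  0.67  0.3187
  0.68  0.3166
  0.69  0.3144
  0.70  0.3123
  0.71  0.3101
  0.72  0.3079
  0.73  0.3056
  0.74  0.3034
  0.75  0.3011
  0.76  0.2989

σ√T = 0.42·√1.25 = 0.4696
d₁ = [ln(170/150) + (0.066 + 0.42²/2)·1.25] / 0.4696 = [0.1252 + 0.1928] / 0.4696 = 0.6770 ⇒ 0.68
√T = √1.25 = 1.1180
φ(d₁) = φ(0.68) = 0.3166
vega = S·φ(d₁)·√T = 170·0.3166·1.1180 = 60.1730
(Call and put vega coincide under Black-Scholes.)

60.17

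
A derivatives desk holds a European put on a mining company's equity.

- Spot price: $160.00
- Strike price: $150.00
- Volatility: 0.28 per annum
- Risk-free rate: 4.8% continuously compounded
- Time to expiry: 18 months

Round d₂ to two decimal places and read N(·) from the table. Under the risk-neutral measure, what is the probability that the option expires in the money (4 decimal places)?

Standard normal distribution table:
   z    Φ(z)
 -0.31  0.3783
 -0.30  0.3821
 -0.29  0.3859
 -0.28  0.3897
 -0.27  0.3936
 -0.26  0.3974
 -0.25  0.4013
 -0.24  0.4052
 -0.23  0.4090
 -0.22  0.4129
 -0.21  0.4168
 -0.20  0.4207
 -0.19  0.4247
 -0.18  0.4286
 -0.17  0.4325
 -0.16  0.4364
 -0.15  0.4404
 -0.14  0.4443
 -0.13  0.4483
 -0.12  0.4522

0.4090

σ√T = 0.28 × 1.2247 = 0.3429
d₁ = [ln(160/150) + (0.048 + 0.28²/2)·1.5] / 0.3429 = [0.0645 + 0.1308] / 0.3429 = 0.5696 ≈ 0.57
d₂ = d₁ − σ√T = 0.5696 − 0.3429 = 0.2267 ≈ 0.23
Risk-neutral Pr[S_T < K] = N(−d₂) = N(-0.23) = 0.4090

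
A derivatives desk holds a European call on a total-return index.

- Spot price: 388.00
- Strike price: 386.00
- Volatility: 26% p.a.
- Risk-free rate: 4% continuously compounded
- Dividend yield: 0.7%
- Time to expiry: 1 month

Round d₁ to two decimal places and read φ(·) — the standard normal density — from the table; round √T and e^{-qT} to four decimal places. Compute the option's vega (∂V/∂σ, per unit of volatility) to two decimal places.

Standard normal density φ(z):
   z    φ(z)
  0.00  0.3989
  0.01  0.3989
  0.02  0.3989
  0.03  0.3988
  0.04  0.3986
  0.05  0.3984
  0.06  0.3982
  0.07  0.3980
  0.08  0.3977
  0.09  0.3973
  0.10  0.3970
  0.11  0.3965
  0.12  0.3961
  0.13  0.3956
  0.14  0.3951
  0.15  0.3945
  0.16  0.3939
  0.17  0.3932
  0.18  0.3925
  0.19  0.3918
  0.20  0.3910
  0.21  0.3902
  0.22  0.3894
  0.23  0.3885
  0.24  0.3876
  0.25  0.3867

44.23

σ√T = 0.26·√0.08333 = 0.0751
d₁ = [ln(388/386) + (0.04 − 0.007 + 0.26²/2)·0.08333] / 0.0751 = [0.0052 + 0.0056] / 0.0751 = 0.1430 which rounds to 0.14
√T = √0.08333 = 0.2887
φ(d₁) = φ(0.14) = 0.3951
exp(−qT) = exp(−0.007·0.08333) = 0.9994
vega = S·exp(−qT)·φ(d₁)·√T = 388·0.9994·0.3951·0.2887 = 44.2308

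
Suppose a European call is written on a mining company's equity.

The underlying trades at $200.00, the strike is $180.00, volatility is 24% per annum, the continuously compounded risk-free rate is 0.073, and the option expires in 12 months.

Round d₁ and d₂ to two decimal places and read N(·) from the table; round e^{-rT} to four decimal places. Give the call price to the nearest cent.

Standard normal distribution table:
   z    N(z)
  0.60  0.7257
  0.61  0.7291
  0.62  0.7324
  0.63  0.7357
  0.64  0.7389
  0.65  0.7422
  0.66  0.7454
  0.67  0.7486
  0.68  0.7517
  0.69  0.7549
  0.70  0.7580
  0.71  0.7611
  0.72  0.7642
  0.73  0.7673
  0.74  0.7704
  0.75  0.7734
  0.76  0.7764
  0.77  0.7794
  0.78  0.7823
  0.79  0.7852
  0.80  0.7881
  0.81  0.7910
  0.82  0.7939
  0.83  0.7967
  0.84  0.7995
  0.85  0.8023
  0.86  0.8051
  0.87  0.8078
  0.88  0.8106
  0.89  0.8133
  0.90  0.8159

σ√T = 0.24·√1 = 0.2400
d₁ = [ln(200/180) + (0.073 + 0.24²/2)·1] / 0.2400 = [0.1054 + 0.1018] / 0.2400 = 0.8632 → 0.86
d₂ = d₁ − σ√T = 0.8632 − 0.2400 = 0.6232 → 0.62
exp(−rT) = exp(−0.073·1) = 0.9296
N(d₁) = N(0.86) = 0.8051;  N(d₂) = N(0.62) = 0.7324
C = 200·0.8051 − 180·0.9296·0.7324 = 161.0200 − 122.5510 = 38.4690

$38.47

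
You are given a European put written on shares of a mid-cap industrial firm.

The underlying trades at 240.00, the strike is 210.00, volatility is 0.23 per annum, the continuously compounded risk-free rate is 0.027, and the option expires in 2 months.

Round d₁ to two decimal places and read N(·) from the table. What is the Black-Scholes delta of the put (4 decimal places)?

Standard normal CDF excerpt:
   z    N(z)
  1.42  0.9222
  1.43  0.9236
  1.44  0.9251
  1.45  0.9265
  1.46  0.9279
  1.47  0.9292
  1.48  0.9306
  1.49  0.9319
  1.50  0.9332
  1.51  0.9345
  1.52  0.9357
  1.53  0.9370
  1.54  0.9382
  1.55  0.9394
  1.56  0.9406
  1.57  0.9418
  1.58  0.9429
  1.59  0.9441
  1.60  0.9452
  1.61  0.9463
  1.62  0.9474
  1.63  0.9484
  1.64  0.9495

-0.0643

σ√T = 0.23·√0.1667 = 0.0939
d₁ = [ln(240/210) + (0.027 + 0.23²/2)·0.1667] / 0.0939 = [0.1335 + 0.0089] / 0.0939 = 1.5170 → 1.52
N(d₁) = N(1.52) = 0.9357
Δ_put = N(d₁) − 1 = 0.9357 − 1 = -0.0643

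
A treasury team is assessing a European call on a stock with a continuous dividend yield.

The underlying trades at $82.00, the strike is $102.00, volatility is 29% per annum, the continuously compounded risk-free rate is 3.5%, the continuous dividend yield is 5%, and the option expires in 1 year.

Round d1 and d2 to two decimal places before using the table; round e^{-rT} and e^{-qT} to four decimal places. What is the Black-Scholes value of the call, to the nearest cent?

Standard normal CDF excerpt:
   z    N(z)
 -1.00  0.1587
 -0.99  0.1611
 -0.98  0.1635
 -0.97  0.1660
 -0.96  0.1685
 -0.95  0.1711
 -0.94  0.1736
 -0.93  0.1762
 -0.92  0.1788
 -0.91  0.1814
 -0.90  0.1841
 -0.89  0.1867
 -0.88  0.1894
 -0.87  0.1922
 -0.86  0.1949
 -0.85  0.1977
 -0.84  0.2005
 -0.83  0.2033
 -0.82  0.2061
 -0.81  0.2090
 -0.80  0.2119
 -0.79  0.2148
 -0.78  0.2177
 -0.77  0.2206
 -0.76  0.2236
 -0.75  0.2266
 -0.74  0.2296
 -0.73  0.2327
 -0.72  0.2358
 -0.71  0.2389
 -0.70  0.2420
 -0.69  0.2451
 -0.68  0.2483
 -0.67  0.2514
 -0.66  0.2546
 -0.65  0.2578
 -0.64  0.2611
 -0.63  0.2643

$3.01

σ√T = 0.29·√1 = 0.2900
d₁ = [ln(82/102) + (0.035 − 0.05 + 0.29²/2)·1] / 0.2900 = [-0.2183 + 0.0270] / 0.2900 = -0.6593 ⇒ -0.66
d₂ = d₁ − σ√T = -0.6593 − 0.2900 = -0.9493 ⇒ -0.95
e^(−qT) = e^(−0.05·1) = 0.9512;  e^(−rT) = e^(−0.035·1) = 0.9656
N(d₁) = N(-0.66) = 0.2546;  N(d₂) = N(-0.95) = 0.1711
C = 82·0.9512·0.2546 − 102·0.9656·0.1711 = 19.8584 − 16.8518 = 3.0065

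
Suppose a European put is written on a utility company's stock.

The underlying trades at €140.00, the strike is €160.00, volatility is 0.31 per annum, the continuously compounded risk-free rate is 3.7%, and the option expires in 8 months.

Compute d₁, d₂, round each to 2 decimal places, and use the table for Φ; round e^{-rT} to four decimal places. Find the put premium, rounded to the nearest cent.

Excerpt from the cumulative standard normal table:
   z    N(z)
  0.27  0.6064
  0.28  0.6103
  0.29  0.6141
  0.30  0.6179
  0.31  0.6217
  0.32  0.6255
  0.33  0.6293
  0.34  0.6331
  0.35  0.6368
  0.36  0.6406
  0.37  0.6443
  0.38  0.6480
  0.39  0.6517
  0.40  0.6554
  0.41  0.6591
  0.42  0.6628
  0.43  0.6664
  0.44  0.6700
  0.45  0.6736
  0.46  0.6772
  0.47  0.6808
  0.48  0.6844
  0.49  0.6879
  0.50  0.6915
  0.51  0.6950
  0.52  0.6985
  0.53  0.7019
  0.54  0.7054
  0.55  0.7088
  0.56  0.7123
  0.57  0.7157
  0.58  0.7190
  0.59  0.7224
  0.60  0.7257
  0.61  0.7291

€24.68

σ√T = 0.31 × 0.8165 = 0.2531
d₁ = [ln(140/160) + (0.037 + 0.31²/2)·0.6667] / 0.2531 = [-0.1335 + 0.0567] / 0.2531 = -0.3035 which rounds to -0.30
d₂ = d₁ − σ√T = -0.3035 − 0.2531 = -0.5567 which rounds to -0.56
e^(−rT) = e^(−0.037·0.6667) = 0.9756
N(−d₂) = N(0.56) = 0.7123;  N(−d₁) = N(0.30) = 0.6179
P = 160·0.9756·0.7123 − 140·0.6179 = 111.1872 − 86.5060 = 24.6812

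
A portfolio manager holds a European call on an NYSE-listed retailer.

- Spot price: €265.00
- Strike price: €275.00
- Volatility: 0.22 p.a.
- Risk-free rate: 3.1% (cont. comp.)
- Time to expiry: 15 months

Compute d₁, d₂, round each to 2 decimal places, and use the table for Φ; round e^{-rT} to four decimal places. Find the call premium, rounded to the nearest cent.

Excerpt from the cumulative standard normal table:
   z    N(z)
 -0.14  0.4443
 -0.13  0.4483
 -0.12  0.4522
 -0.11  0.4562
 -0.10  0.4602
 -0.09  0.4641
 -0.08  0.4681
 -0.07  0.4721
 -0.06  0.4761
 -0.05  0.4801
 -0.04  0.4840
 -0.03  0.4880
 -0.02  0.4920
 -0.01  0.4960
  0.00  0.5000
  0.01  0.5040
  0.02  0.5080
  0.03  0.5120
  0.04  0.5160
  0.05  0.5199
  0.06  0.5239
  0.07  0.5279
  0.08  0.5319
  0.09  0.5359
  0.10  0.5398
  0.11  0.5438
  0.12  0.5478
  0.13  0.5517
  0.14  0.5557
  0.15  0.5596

σ√T = 0.22 × 1.1180 = 0.2460
d₁ = [ln(265/275) + (0.031 + ½·0.22²)·1.25] / (σ√T) = (-0.0370 + 0.0690) / 0.2460 = 0.1299 which rounds to 0.13
d₂ = 0.1299 − 0.2460 = -0.1160 which rounds to -0.12
exp(−rT) = exp(−0.031·1.25) = 0.9620
N(d₁) = N(0.13) = 0.5517;  N(d₂) = N(-0.12) = 0.4522
C = 265·0.5517 − 275·0.9620·0.4522 = 146.2005 − 119.6295 = 26.5710

€26.57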